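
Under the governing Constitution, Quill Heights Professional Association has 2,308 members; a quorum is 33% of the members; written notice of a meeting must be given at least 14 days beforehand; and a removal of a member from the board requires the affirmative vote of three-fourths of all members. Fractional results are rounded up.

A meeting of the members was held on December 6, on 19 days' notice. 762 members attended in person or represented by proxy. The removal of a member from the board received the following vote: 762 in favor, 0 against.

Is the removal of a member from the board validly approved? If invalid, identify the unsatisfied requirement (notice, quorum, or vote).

Notice: 19 days given; 14 required. Satisfied.
Quorum: 33% of 2,308 = 761.64, rounded up to 762; 762 present. Satisfied.
Vote: requires three-fourths of all members (2,308); 3/4 of 2308 = 1731, so 1,731 needed; 762 in favor. Not satisfied.

Invalid — vote requirement not satisfied.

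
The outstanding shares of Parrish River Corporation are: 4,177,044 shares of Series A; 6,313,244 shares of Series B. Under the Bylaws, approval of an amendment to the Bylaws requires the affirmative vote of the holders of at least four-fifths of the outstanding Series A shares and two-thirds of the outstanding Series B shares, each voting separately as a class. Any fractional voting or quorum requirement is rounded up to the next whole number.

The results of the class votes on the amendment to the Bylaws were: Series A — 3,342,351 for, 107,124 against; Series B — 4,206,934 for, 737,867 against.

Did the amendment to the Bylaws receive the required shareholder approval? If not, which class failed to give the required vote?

Not approved — the Series B shares did not give the required vote.

Series A: 4/5 of 4177044 = 3341635.20, rounded up to 3341636; 3,341,636 required, 3,342,351 in favor — approved.
Series B: 2/3 of 6313244 = 4208829.33, rounded up to 4208830; 4,208,830 required, 4,206,934 in favor — not approved.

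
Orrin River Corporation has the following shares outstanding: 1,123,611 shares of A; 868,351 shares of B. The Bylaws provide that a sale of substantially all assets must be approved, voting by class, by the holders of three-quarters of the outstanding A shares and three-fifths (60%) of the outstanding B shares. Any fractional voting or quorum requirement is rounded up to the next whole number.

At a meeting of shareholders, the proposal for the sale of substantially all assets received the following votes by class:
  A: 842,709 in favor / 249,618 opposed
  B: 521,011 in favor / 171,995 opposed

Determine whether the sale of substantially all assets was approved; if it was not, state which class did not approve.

A: 3/4 of 1123611 = 842708.25, rounded up to 842709; 842,709 required, 842,709 in favor — approved.
B: 3/5 of 868351 = 521010.60, rounded up to 521011; 521,011 required, 521,011 in favor — approved.

Approved — every class gave the required vote.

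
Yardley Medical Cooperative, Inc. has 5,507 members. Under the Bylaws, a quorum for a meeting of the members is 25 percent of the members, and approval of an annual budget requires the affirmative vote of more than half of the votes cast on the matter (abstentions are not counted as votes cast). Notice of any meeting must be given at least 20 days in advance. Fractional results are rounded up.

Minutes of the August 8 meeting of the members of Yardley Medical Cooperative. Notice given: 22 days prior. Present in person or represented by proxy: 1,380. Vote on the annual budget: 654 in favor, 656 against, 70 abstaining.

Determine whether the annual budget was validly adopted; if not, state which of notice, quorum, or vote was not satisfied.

Notice: 22 days given; 20 required. Satisfied.
Quorum: 25% of 5,507 = 1,376.75, rounded up to 1,377; 1,380 present. Satisfied.
Vote: requires a majority of the votes cast (1,380 − 70 abstaining = 1,310); a majority of 1310 is 656, so 656 needed; 654 in favor. Not satisfied.

Invalid — vote requirement not satisfied.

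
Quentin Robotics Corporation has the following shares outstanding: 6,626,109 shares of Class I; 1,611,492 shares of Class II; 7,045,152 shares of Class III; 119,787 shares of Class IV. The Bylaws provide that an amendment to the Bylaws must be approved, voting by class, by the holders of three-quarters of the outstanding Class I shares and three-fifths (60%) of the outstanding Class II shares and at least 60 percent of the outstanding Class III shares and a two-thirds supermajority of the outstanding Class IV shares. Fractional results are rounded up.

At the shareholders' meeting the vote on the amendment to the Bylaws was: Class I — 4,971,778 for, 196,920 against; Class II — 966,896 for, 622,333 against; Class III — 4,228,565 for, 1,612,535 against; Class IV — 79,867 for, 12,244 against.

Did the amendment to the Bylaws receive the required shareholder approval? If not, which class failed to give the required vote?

Approved — every class gave the required vote.

Class I: 3/4 of 6626109 = 4969581.75, rounded up to 4969582; 4,969,582 required, 4,971,778 in favor — approved.
Class II: 3/5 of 1611492 = 966895.20, rounded up to 966896; 966,896 required, 966,896 in favor — approved.
Class III: 3/5 of 7045152 = 4227091.20, rounded up to 4227092; 4,227,092 required, 4,228,565 in favor — approved.
Class IV: 2/3 of 119787 = 79858; 79,858 required, 79,867 in favor — approved.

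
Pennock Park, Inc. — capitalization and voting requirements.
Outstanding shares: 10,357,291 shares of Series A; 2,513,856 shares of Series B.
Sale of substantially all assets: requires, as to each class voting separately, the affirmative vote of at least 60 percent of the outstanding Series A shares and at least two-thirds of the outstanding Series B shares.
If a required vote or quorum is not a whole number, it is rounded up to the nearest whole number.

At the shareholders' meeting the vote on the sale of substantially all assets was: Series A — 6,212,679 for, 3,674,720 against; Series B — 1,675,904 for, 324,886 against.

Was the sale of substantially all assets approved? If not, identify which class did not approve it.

Not approved — the Series A shares did not give the required vote.

Series A: 3/5 of 10357291 = 6214374.60, rounded up to 6214375; 6,214,375 required, 6,212,679 in favor — not approved.
Series B: 2/3 of 2513856 = 1675904; 1,675,904 required, 1,675,904 in favor — approved.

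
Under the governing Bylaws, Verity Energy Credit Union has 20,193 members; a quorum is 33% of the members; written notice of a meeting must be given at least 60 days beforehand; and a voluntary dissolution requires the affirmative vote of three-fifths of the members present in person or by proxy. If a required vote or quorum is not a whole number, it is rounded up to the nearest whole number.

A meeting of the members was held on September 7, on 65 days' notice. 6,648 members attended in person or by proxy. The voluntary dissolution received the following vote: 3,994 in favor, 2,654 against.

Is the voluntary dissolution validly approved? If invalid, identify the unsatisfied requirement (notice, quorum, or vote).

Invalid — quorum requirement not satisfied.

Notice: 65 days given; 60 required. Satisfied.
Quorum: 33% of 20,193 = 6,663.69, rounded up to 6,664; 6,648 present. Not satisfied.
Vote: requires three-fifths of those present (6,648); 3/5 of 6648 = 3988.80, rounded up to 3989, so 3,989 needed; 3,994 in favor. Satisfied.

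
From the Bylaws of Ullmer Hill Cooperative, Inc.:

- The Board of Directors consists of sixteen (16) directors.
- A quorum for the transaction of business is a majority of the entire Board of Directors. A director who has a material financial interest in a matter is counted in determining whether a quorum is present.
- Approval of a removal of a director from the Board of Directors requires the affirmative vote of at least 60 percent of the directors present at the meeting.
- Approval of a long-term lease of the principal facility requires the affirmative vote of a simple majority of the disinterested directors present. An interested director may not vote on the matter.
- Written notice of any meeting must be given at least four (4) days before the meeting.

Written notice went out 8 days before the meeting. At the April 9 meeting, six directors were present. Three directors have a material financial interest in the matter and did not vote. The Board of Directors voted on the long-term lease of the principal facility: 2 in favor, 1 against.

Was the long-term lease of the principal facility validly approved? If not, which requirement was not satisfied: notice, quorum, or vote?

Notice: 8 days given; 4 required (8 ≥ 4). Satisfied.
Quorum: 6 present (interested directors count toward quorum); quorum is 9. Not satisfied.
Vote: the long-term lease of the principal facility requires a majority of the disinterested directors present (6 − 3 = 3). A majority of 3 is 2, so 2 affirmative votes are needed; 2 voted in favor. Satisfied. (Moot — without a quorum no business can be validly transacted.)

Invalid — quorum requirement not satisfied.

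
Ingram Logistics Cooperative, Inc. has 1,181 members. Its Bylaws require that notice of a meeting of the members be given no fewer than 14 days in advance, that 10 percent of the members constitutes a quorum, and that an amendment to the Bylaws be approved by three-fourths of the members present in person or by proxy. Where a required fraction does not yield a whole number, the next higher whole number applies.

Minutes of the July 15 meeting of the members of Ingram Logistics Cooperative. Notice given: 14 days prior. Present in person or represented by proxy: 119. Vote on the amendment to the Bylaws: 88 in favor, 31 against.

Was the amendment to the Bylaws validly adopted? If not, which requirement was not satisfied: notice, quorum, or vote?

Invalid — vote requirement not satisfied.

Notice: 14 days given; 14 required. Satisfied.
Quorum: 10% of 1,181 = 118.10, rounded up to 119; 119 present. Satisfied.
Vote: requires three-fourths of those present (119); 3/4 of 119 = 89.25, rounded up to 90, so 90 needed; 88 in favor. Not satisfied.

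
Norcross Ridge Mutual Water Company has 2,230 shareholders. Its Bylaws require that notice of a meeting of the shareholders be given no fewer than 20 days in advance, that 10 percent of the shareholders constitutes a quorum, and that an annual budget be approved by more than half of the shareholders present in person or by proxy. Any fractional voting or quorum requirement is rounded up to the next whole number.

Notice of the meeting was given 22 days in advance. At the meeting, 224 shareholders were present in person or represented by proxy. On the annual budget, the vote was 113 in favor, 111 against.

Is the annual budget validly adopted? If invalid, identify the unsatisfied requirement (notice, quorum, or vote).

Notice: 22 days given; 20 required. Satisfied.
Quorum: 10% of 2,230 = 223; 224 present. Satisfied.
Vote: requires a majority of those present (224); a majority of 224 is 113, so 113 needed; 113 in favor. Satisfied.

Valid — all requirements satisfied.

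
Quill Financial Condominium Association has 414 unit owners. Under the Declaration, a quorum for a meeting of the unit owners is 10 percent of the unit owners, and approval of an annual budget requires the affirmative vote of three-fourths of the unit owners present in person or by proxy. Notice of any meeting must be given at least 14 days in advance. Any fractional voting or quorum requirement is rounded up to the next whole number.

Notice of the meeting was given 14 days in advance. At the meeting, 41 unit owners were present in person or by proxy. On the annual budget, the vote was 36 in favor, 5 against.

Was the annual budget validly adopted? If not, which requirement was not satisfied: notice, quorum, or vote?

Invalid — quorum requirement not satisfied.

Notice: 14 days given; 14 required. Satisfied.
Quorum: 10% of 414 = 41.40, rounded up to 42; 41 present. Not satisfied.
Vote: requires three-fourths of those present (41); 3/4 of 41 = 30.75, rounded up to 31, so 31 needed; 36 in favor. Satisfied.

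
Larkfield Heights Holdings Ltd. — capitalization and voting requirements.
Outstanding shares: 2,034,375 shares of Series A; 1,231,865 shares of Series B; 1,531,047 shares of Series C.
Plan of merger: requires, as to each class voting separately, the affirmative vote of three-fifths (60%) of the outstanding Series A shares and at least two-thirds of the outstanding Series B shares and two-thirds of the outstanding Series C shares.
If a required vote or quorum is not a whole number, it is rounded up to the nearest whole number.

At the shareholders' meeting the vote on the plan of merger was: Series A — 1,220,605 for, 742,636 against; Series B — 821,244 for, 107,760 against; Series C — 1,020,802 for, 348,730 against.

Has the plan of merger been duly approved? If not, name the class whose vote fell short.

Series A: 3/5 of 2034375 = 1220625; 1,220,625 required, 1,220,605 in favor — not approved.
Series B: 2/3 of 1231865 = 821243.33, rounded up to 821244; 821,244 required, 821,244 in favor — approved.
Series C: 2/3 of 1531047 = 1020698; 1,020,698 required, 1,020,802 in favor — approved.

Not approved — the Series A shares did not give the required vote.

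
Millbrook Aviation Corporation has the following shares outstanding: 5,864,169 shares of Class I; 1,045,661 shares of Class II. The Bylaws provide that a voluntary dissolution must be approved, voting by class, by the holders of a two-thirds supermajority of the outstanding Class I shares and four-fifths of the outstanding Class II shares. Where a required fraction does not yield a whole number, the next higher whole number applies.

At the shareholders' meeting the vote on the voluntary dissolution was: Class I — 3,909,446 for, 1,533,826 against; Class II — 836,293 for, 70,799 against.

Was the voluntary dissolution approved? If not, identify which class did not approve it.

Class I: 2/3 of 5864169 = 3909446; 3,909,446 required, 3,909,446 in favor — approved.
Class II: 4/5 of 1045661 = 836528.80, rounded up to 836529; 836,529 required, 836,293 in favor — not approved.

Not approved — the Class II shares did not give the required vote.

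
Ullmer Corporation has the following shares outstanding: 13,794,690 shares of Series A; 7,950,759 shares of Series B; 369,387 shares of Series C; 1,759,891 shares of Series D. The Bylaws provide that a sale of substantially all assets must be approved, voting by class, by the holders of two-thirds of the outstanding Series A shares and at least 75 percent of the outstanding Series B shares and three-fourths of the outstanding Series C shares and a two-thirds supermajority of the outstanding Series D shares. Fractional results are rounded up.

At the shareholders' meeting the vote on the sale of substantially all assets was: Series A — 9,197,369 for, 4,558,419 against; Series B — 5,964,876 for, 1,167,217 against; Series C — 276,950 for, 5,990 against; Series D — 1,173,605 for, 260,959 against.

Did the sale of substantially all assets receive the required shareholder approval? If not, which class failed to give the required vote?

Not approved — the Series C shares did not give the required vote.

Series A: 2/3 of 13794690 = 9196460; 9,196,460 required, 9,197,369 in favor — approved.
Series B: 3/4 of 7950759 = 5963069.25, rounded up to 5963070; 5,963,070 required, 5,964,876 in favor — approved.
Series C: 3/4 of 369387 = 277040.25, rounded up to 277041; 277,041 required, 276,950 in favor — not approved.
Series D: 2/3 of 1759891 = 1173260.67, rounded up to 1173261; 1,173,261 required, 1,173,605 in favor — approved.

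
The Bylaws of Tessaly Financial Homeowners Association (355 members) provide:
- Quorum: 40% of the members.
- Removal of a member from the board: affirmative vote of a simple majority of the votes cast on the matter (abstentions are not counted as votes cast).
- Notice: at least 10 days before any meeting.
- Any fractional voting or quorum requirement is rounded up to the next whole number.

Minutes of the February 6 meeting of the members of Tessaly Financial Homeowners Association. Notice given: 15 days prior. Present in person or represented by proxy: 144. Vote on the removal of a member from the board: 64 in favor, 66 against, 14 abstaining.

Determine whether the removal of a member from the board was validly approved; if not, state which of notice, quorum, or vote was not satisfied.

Invalid — vote requirement not satisfied.

Notice: 15 days given; 10 required. Satisfied.
Quorum: 40% of 355 = 142; 144 present. Satisfied.
Vote: requires a majority of the votes cast (144 − 14 abstaining = 130); a majority of 130 is 66, so 66 needed; 64 in favor. Not satisfied.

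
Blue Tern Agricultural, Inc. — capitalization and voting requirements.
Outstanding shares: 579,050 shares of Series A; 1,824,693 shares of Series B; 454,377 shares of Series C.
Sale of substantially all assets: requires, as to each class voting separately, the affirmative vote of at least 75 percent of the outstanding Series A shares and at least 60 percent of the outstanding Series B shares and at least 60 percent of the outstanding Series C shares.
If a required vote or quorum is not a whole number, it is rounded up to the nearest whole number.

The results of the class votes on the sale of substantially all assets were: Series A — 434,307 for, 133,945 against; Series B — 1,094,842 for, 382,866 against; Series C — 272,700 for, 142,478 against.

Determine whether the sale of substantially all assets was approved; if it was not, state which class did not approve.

Series A: 3/4 of 579050 = 434287.50, rounded up to 434288; 434,288 required, 434,307 in favor — approved.
Series B: 3/5 of 1824693 = 1094815.80, rounded up to 1094816; 1,094,816 required, 1,094,842 in favor — approved.
Series C: 3/5 of 454377 = 272626.20, rounded up to 272627; 272,627 required, 272,700 in favor — approved.

Approved — every class gave the required vote.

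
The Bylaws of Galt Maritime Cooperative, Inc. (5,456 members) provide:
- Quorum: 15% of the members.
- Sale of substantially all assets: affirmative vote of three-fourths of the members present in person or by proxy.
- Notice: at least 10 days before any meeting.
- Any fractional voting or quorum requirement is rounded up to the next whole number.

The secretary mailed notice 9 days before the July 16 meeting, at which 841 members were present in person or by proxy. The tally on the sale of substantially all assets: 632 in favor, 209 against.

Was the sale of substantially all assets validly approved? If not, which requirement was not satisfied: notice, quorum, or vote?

Notice: 9 days given; 10 required. Not satisfied.
Quorum: 15% of 5,456 = 818.40, rounded up to 819; 841 present. Satisfied.
Vote: requires three-fourths of those present (841); 3/4 of 841 = 630.75, rounded up to 631, so 631 needed; 632 in favor. Satisfied.

Invalid — notice requirement not satisfied.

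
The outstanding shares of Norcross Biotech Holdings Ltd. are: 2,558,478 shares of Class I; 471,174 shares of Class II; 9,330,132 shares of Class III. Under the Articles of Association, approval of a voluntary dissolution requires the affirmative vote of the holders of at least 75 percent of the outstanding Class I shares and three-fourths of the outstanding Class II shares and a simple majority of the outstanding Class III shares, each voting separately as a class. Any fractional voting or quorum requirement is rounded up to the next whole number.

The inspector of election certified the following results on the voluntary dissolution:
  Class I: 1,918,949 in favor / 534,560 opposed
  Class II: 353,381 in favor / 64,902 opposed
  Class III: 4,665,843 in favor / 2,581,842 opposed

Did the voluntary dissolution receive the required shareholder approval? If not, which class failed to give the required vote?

Approved — every class gave the required vote.

Class I: 3/4 of 2558478 = 1918858.50, rounded up to 1918859; 1,918,859 required, 1,918,949 in favor — approved.
Class II: 3/4 of 471174 = 353380.50, rounded up to 353381; 353,381 required, 353,381 in favor — approved.
Class III: a majority of 9330132 is 4665067; 4,665,067 required, 4,665,843 in favor — approved.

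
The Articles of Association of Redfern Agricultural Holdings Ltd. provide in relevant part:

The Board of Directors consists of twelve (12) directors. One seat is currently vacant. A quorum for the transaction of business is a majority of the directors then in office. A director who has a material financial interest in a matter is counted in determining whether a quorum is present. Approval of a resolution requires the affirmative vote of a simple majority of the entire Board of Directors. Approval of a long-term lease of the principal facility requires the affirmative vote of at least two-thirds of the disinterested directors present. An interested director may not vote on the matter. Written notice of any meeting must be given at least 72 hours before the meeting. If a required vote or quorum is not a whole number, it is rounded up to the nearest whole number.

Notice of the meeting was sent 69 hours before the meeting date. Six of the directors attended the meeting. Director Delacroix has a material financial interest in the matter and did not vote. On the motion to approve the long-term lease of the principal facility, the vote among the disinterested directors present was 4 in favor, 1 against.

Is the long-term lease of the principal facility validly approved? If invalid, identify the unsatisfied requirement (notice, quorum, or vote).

Invalid — notice requirement not satisfied.

Notice: 69 hours given; 72 required (69 < 72). Not satisfied.
Quorum: 6 present (interested directors count toward quorum); quorum is 6. Satisfied.
Vote: the long-term lease of the principal facility requires two-thirds of the disinterested directors present (6 − 1 = 5). 2/3 of 5 = 3.33, rounded up to 4, so 4 affirmative votes are needed; 4 voted in favor. Satisfied.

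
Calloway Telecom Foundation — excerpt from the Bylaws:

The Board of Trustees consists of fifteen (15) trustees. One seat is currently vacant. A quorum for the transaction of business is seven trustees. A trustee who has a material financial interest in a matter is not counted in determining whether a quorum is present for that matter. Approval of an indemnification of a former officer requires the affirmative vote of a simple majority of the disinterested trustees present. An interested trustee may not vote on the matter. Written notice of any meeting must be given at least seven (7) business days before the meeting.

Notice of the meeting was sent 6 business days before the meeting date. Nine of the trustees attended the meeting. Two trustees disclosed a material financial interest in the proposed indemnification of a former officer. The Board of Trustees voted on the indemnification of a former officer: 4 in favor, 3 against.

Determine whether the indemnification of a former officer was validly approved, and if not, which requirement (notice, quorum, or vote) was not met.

Invalid — notice requirement not satisfied.

Notice: 6 business days given; 7 required (6 < 7). Not satisfied.
Quorum: 9 present, but the 2 interested trustees do not count, leaving 7. Quorum is 7. Satisfied.
Vote: the indemnification of a former officer requires a majority of the disinterested trustees present (9 − 2 = 7). A majority of 7 is 4, so 4 affirmative votes are needed; 4 voted in favor. Satisfied.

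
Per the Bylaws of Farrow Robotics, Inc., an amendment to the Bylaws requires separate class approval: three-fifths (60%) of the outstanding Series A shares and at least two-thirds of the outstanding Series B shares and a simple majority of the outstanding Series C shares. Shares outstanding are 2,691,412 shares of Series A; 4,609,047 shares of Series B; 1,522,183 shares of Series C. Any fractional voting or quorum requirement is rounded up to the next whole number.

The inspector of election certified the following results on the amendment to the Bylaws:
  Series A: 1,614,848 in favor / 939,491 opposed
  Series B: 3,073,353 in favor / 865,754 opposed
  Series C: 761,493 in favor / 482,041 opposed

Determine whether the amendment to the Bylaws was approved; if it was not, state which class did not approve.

Series A: 3/5 of 2691412 = 1614847.20, rounded up to 1614848; 1,614,848 required, 1,614,848 in favor — approved.
Series B: 2/3 of 4609047 = 3072698; 3,072,698 required, 3,073,353 in favor — approved.
Series C: a majority of 1522183 is 761092; 761,092 required, 761,493 in favor — approved.

Approved — every class gave the required vote.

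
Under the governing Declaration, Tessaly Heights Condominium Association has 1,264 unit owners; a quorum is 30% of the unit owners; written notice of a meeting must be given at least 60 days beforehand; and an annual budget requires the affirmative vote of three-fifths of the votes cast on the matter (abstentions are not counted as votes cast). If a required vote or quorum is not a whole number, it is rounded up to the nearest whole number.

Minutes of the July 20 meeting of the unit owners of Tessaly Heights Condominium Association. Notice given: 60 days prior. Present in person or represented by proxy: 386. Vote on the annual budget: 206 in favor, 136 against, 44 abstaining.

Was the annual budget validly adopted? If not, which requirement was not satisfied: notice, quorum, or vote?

Valid — all requirements satisfied.

Notice: 60 days given; 60 required. Satisfied.
Quorum: 30% of 1,264 = 379.20, rounded up to 380; 386 present. Satisfied.
Vote: requires three-fifths of the votes cast (386 − 44 abstaining = 342); 3/5 of 342 = 205.20, rounded up to 206, so 206 needed; 206 in favor. Satisfied.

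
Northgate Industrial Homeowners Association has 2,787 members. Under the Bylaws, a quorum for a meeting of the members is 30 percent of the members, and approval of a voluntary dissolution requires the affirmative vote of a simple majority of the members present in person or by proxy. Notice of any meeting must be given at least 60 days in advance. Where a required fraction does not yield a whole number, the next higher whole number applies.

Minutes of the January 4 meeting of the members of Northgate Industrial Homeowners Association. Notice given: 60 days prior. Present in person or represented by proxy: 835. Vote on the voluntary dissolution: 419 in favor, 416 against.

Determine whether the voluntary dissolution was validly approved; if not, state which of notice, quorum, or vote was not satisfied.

Invalid — quorum requirement not satisfied.

Notice: 60 days given; 60 required. Satisfied.
Quorum: 30% of 2,787 = 836.10, rounded up to 837; 835 present. Not satisfied.
Vote: requires a majority of those present (835); a majority of 835 is 418, so 418 needed; 419 in favor. Satisfied.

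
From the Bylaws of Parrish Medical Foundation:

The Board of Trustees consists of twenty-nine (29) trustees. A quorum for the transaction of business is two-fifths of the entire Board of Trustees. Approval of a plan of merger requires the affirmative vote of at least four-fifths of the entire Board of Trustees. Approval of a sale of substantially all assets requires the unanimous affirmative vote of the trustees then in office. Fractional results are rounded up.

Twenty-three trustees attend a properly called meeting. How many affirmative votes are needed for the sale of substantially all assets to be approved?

The sale of substantially all assets requires the unanimous vote of the trustees then in office (29).
Unanimous means all 29.
(Only 23 can vote, so the sale of substantially all assets cannot pass at this meeting, but the required vote is still 29.)

29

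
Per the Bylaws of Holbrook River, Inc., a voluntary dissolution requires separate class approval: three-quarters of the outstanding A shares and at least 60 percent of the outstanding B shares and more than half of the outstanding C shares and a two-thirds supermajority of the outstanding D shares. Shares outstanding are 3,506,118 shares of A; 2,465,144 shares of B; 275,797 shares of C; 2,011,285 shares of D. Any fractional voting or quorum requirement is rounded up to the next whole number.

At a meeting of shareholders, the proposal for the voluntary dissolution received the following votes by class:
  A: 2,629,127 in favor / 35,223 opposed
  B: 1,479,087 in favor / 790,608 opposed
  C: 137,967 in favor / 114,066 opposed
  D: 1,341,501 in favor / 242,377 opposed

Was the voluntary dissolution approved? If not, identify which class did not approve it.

Not approved — the A shares did not give the required vote.

A: 3/4 of 3506118 = 2629588.50, rounded up to 2629589; 2,629,589 required, 2,629,127 in favor — not approved.
B: 3/5 of 2465144 = 1479086.40, rounded up to 1479087; 1,479,087 required, 1,479,087 in favor — approved.
C: a majority of 275797 is 137899; 137,899 required, 137,967 in favor — approved.
D: 2/3 of 2011285 = 1340856.67, rounded up to 1340857; 1,340,857 required, 1,341,501 in favor — approved.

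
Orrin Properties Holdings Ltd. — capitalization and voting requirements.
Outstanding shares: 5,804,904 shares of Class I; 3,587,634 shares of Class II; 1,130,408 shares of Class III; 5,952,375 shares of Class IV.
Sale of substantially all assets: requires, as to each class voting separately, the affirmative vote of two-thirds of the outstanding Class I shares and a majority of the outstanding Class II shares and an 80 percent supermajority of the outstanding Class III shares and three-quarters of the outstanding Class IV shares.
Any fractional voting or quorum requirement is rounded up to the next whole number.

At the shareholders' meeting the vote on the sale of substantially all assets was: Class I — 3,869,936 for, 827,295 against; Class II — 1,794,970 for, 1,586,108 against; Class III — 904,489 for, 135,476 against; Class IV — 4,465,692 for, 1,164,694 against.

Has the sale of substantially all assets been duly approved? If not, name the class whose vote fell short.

Class I: 2/3 of 5804904 = 3869936; 3,869,936 required, 3,869,936 in favor — approved.
Class II: a majority of 3587634 is 1793818; 1,793,818 required, 1,794,970 in favor — approved.
Class III: 4/5 of 1130408 = 904326.40, rounded up to 904327; 904,327 required, 904,489 in favor — approved.
Class IV: 3/4 of 5952375 = 4464281.25, rounded up to 4464282; 4,464,282 required, 4,465,692 in favor — approved.

Approved — every class gave the required vote.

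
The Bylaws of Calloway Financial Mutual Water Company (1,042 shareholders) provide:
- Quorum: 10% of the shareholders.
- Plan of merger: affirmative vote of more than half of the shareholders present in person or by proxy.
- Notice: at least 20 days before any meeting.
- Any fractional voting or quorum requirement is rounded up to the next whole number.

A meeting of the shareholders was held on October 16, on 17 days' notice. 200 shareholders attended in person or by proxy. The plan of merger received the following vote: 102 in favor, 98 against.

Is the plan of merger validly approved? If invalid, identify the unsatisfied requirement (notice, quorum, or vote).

Notice: 17 days given; 20 required. Not satisfied.
Quorum: 10% of 1,042 = 104.20, rounded up to 105; 200 present. Satisfied.
Vote: requires a majority of those present (200); a majority of 200 is 101, so 101 needed; 102 in favor. Satisfied.

Invalid — notice requirement not satisfied.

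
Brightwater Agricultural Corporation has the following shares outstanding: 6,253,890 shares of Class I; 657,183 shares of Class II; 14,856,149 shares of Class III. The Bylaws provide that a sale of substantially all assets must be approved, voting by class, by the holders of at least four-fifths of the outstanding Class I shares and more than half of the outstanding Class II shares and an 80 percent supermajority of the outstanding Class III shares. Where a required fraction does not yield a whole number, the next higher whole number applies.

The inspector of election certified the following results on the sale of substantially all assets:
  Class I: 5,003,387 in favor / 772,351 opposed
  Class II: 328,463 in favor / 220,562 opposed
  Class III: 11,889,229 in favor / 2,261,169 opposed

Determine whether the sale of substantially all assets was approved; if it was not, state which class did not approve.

Class I: 4/5 of 6253890 = 5003112; 5,003,112 required, 5,003,387 in favor — approved.
Class II: a majority of 657183 is 328592; 328,592 required, 328,463 in favor — not approved.
Class III: 4/5 of 14856149 = 11884919.20, rounded up to 11884920; 11,884,920 required, 11,889,229 in favor — approved.

Not approved — the Class II shares did not give the required vote.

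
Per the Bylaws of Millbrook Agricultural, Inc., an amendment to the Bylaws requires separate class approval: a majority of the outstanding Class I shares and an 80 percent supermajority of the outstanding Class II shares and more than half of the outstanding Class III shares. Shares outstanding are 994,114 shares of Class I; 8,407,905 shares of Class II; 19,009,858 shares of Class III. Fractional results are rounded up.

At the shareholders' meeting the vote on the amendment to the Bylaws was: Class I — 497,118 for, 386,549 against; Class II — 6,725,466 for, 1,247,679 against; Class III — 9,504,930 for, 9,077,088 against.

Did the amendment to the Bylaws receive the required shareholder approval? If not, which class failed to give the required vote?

Not approved — the Class II shares did not give the required vote.

Class I: a majority of 994114 is 497058; 497,058 required, 497,118 in favor — approved.
Class II: 4/5 of 8407905 = 6726324; 6,726,324 required, 6,725,466 in favor — not approved.
Class III: a majority of 19009858 is 9504930; 9,504,930 required, 9,504,930 in favor — approved.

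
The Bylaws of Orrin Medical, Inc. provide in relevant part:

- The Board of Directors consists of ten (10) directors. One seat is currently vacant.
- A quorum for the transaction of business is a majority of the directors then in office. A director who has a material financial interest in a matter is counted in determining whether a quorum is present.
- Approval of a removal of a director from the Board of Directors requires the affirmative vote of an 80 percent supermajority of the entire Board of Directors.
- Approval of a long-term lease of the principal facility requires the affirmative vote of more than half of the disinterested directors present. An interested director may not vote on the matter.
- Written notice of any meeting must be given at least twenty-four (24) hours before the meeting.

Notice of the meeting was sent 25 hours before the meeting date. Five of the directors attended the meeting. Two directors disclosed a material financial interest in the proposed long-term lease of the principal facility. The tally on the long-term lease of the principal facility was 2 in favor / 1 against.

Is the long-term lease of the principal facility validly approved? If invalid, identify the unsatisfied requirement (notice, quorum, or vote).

Notice: 25 hours given; 24 required (25 ≥ 24). Satisfied.
Quorum: 5 present (interested directors count toward quorum); quorum is 5. Satisfied.
Vote: the long-term lease of the principal facility requires a majority of the disinterested directors present (5 − 2 = 3). A majority of 3 is 2, so 2 affirmative votes are needed; 2 voted in favor. Satisfied.

Valid — all requirements satisfied.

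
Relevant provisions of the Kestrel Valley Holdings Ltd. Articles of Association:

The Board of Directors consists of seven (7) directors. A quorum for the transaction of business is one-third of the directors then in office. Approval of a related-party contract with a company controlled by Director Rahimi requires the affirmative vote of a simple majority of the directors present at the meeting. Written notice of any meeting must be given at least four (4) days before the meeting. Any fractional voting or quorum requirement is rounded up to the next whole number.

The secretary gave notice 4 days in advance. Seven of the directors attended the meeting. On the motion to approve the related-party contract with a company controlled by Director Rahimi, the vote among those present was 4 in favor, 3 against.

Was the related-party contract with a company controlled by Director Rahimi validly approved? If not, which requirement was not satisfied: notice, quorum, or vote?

Notice: 4 days given; 4 required (4 ≥ 4). Satisfied.
Quorum: 7 present; quorum is 3. Satisfied.
Vote: the related-party contract with a company controlled by Director Rahimi requires a majority of the directors present (7). A majority of 7 is 4, so 4 affirmative votes are needed; 4 voted in favor. Satisfied.

Valid — all requirements satisfied.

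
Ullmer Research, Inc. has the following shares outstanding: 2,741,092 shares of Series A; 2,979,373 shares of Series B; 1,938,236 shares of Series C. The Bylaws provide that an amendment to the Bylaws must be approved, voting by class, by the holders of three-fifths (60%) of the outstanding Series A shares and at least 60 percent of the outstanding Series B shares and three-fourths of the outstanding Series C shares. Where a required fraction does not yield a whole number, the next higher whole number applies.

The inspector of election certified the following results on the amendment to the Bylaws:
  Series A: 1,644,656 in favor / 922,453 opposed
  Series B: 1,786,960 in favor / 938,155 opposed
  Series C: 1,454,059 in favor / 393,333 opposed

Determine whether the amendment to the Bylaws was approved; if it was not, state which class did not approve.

Not approved — the Series B shares did not give the required vote.

Series A: 3/5 of 2741092 = 1644655.20, rounded up to 1644656; 1,644,656 required, 1,644,656 in favor — approved.
Series B: 3/5 of 2979373 = 1787623.80, rounded up to 1787624; 1,787,624 required, 1,786,960 in favor — not approved.
Series C: 3/4 of 1938236 = 1453677; 1,453,677 required, 1,454,059 in favor — approved.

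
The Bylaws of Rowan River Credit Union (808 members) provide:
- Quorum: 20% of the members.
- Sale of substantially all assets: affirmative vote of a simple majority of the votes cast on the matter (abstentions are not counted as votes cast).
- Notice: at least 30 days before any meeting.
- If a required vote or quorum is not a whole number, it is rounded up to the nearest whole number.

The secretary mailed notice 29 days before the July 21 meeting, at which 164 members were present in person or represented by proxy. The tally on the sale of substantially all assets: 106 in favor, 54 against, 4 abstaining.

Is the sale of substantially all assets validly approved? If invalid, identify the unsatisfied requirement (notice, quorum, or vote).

Invalid — notice requirement not satisfied.

Notice: 29 days given; 30 required. Not satisfied.
Quorum: 20% of 808 = 161.60, rounded up to 162; 164 present. Satisfied.
Vote: requires a majority of the votes cast (164 − 4 abstaining = 160); a majority of 160 is 81, so 81 needed; 106 in favor. Satisfied.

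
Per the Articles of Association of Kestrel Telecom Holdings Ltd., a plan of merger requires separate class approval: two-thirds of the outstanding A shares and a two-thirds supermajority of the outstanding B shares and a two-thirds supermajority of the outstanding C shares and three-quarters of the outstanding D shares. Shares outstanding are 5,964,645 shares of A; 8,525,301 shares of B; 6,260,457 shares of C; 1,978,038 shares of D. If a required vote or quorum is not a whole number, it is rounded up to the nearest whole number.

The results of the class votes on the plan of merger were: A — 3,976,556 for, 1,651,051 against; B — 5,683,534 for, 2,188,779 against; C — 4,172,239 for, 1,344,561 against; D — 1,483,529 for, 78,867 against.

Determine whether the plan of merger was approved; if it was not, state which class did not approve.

A: 2/3 of 5964645 = 3976430; 3,976,430 required, 3,976,556 in favor — approved.
B: 2/3 of 8525301 = 5683534; 5,683,534 required, 5,683,534 in favor — approved.
C: 2/3 of 6260457 = 4173638; 4,173,638 required, 4,172,239 in favor — not approved.
D: 3/4 of 1978038 = 1483528.50, rounded up to 1483529; 1,483,529 required, 1,483,529 in favor — approved.

Not approved — the C shares did not give the required vote.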